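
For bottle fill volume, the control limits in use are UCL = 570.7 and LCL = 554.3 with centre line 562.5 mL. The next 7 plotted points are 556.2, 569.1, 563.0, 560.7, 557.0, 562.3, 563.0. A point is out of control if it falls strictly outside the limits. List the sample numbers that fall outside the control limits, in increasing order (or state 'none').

All 7 points lie within [554.3, 570.7].

none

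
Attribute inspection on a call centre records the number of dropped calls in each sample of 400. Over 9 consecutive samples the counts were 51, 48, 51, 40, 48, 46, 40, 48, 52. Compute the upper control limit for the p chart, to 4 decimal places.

0.1661

p̄ = Σdᵢ / (k·n) = 424 / (9 × 400) = 0.11778
UCL = p̄ + 3·√(p̄(1−p̄)/n) = 0.11778 + 3 × √(0.11778×0.88222/400) = 0.11778 + 3 × 0.01612 = 0.16613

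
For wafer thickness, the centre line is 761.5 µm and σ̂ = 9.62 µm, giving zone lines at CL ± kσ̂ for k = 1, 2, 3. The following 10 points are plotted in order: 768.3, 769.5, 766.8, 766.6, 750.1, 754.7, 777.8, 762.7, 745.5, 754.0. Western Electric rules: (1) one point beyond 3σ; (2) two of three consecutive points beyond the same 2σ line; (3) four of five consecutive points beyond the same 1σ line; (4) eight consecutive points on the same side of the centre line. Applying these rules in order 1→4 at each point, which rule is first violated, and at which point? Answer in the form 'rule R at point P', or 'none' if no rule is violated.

none

Zone of each point (C = within 1σ̂, B = 1σ̂–2σ̂, A = 2σ̂–3σ̂, * = beyond 3σ̂; sign = side of CL): 1:+C, 2:+C, 3:+C, 4:+C, 5:-B, 6:-C, 7:+B, 8:+C, 9:-B, 10:-C
No rule fires across all 10 points.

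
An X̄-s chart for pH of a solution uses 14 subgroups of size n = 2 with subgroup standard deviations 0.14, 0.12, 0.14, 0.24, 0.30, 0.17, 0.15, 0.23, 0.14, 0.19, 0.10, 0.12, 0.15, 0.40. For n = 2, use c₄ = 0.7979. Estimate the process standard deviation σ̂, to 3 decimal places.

s̄ = (0.14 + 0.12 + 0.14 + 0.24 + 0.30 + 0.17 + 0.15 + 0.23 + 0.14 + 0.19 + 0.10 + 0.12 + 0.15 + 0.40) / 14 = 0.1850
σ̂ = s̄ / c₄ = 0.1850 / 0.7979 = 0.2319

0.232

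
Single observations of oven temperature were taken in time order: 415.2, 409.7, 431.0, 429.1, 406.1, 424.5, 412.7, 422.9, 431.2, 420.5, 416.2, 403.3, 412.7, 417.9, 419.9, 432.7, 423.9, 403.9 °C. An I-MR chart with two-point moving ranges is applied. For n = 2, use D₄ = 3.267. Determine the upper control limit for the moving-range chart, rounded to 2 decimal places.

Moving ranges: 5.5, 21.3, 1.9, 23.0, 18.4, 11.8, 10.2, 8.3, 10.7, 4.3, 12.9, 9.4, 5.2, 2.0, 12.8, 8.8, 20.0; M̄R̄ = 186.5000 / 17 = 10.9706
UCL_MR = D₄·M̄R̄ = 3.267 × 10.9706 = 35.8409

35.84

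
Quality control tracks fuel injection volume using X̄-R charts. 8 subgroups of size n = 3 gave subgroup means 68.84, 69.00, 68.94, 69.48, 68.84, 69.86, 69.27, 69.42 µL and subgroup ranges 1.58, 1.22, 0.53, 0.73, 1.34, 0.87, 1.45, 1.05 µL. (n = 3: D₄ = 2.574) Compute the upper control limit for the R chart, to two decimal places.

2.82

R̄ = (1.58 + 1.22 + 0.53 + 0.73 + 1.34 + 0.87 + 1.45 + 1.05) / 8 = 8.7700 / 8 = 1.0962
UCL_R = D₄·R̄ = 2.574 × 1.0962 = 2.8217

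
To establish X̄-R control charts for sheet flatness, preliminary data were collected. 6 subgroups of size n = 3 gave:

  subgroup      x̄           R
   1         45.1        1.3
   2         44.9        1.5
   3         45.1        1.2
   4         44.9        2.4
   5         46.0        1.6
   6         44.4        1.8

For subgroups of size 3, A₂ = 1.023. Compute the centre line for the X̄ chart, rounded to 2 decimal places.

X̄̄ = (45.1 + 44.9 + 45.1 + 44.9 + 46.0 + 44.4) / 6 = 270.4000 / 6 = 45.0667
CL = X̄̄ = 45.0667

45.07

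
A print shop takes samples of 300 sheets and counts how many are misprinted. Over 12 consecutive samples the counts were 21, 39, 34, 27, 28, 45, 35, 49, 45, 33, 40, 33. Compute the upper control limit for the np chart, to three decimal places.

52.585

p̄ = Σdᵢ / (k·n) = 429 / (12 × 300) = 0.11917
UCL = np̄ + 3·√(np̄(1−p̄)) = 35.7500 + 3 × √(35.7500×0.88083) = 35.7500 + 3 × 5.6116 = 52.5847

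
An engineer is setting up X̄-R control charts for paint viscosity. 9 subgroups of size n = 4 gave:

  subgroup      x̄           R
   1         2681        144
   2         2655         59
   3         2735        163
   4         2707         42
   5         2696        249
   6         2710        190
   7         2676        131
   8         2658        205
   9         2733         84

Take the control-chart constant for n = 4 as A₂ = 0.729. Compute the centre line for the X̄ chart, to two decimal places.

2694.56

X̄̄ = (2681 + 2655 + 2735 + 2707 + 2696 + 2710 + 2676 + 2658 + 2733) / 9 = 24251.0000 / 9 = 2694.5556
CL = X̄̄ = 2694.5556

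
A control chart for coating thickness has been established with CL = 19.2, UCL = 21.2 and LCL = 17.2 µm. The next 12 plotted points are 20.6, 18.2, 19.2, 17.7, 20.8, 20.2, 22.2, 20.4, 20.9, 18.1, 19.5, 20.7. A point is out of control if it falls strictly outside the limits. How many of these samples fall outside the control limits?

Compare each point to [17.2, 21.2]: sample 7 = 22.2 > UCL.

1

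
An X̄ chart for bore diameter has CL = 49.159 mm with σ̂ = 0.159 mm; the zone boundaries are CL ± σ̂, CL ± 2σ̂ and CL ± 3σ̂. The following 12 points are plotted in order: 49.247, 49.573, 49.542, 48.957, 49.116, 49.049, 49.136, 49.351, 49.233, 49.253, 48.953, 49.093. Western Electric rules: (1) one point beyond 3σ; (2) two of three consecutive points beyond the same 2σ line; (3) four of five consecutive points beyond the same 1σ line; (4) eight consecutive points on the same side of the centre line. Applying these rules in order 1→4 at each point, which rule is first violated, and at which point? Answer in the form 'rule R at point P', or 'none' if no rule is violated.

rule 2 at point 3

Zone of each point (C = within 1σ̂, B = 1σ̂–2σ̂, A = 2σ̂–3σ̂, * = beyond 3σ̂; sign = side of CL): 1:+C, 2:+A, 3:+A, 4:-B, 5:-C, 6:-C, 7:-C, 8:+B, 9:+C, 10:+C, 11:-B, 12:-C
Rule 2 (two of three consecutive points beyond the same 2σ limit) is satisfied at point 3.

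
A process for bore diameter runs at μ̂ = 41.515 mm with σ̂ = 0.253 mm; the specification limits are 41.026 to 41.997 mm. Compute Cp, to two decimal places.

Cp = (USL − LSL) / (6σ̂) = (41.997 − 41.026) / (6 × 0.253) = 0.9710 / 1.5180 = 0.6397

0.64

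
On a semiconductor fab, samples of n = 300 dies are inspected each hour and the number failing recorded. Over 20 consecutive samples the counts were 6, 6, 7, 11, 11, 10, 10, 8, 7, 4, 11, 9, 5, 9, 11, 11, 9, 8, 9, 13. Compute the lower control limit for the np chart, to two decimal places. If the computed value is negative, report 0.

p̄ = Σdᵢ / (k·n) = 175 / (20 × 300) = 0.02917
LCL = np̄ − 3·√(np̄(1−p̄)) = 8.7500 − 3 × 2.9146 = 0.0063

0.01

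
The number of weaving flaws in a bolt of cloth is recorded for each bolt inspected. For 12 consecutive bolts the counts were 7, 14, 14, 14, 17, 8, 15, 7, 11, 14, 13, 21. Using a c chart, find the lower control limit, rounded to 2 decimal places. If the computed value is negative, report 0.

c̄ = (7 + 14 + 14 + 14 + 17 + 8 + 15 + 7 + 11 + 14 + 13 + 21) / 12 = 155 / 12 = 12.9167
LCL = c̄ − 3√c̄ = 12.9167 − 3 × 3.5940 = 2.1347

2.13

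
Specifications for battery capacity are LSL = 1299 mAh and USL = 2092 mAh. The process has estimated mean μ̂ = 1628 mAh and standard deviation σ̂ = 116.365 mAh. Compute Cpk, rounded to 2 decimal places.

0.94

Cpu = (USL − μ̂) / (3σ̂) = (2092 − 1628) / (3 × 116.365) = 1.3292; Cpl = (μ̂ − LSL) / (3σ̂) = (1628 − 1299) / (3 × 116.365) = 0.9424; Cpk = min(Cpu, Cpl) = 0.9424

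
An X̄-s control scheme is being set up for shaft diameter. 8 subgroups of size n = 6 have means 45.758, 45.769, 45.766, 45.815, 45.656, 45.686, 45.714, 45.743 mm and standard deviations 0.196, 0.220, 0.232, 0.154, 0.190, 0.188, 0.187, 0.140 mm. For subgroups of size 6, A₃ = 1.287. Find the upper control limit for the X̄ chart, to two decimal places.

X̄̄ = (45.758 + 45.769 + 45.766 + 45.815 + 45.656 + 45.686 + 45.714 + 45.743) / 8 = 45.7384
s̄ = (0.196 + 0.220 + 0.232 + 0.154 + 0.190 + 0.188 + 0.187 + 0.140) / 8 = 0.1884
UCL = X̄̄ + A₃·s̄ = 45.7384 + 1.287 × 0.1884 = 45.9808

45.98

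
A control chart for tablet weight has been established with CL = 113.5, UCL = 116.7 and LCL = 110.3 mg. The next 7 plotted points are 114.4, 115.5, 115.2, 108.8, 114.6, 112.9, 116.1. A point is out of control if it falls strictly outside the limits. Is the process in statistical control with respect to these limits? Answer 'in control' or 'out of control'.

out of control

Compare each point to [110.3, 116.7]: sample 4 = 108.8 < LCL.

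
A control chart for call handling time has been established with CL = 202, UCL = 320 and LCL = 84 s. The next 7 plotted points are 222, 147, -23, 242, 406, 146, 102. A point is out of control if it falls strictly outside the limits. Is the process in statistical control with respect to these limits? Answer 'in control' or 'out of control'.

out of control

Compare each point to [84, 320]: sample 3 = -23 < LCL; sample 5 = 406 > UCL.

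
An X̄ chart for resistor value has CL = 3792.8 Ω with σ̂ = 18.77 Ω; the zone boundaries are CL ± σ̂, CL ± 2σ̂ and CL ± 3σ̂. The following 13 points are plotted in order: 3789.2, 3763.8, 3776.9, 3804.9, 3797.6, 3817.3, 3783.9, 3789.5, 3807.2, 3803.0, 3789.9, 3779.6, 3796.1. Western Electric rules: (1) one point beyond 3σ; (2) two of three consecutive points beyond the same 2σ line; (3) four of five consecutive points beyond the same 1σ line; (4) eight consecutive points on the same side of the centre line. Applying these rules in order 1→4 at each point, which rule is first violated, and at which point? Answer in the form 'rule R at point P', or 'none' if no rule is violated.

none

Zone of each point (C = within 1σ̂, B = 1σ̂–2σ̂, A = 2σ̂–3σ̂, * = beyond 3σ̂; sign = side of CL): 1:-C, 2:-B, 3:-C, 4:+C, 5:+C, 6:+B, 7:-C, 8:-C, 9:+C, 10:+C, 11:-C, 12:-C, 13:+C
No rule fires across all 13 points.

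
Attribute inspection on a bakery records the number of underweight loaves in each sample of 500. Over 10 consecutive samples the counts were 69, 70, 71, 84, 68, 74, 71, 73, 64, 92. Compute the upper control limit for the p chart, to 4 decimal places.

p̄ = Σdᵢ / (k·n) = 736 / (10 × 500) = 0.14720
UCL = p̄ + 3·√(p̄(1−p̄)/n) = 0.14720 + 3 × √(0.14720×0.85280/500) = 0.14720 + 3 × 0.01585 = 0.19474

0.1947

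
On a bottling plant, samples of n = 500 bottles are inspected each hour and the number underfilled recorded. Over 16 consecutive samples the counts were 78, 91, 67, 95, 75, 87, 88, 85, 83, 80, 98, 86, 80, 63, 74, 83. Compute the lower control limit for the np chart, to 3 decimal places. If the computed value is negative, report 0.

p̄ = Σdᵢ / (k·n) = 1313 / (16 × 500) = 0.16412
LCL = np̄ − 3·√(np̄(1−p̄)) = 82.0625 − 3 × 8.2821 = 57.2161

57.216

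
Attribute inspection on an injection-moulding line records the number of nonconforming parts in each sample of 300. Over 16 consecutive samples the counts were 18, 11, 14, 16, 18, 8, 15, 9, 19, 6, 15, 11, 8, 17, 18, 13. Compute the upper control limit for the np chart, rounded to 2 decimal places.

24.27

p̄ = Σdᵢ / (k·n) = 216 / (16 × 300) = 0.04500
UCL = np̄ + 3·√(np̄(1−p̄)) = 13.5000 + 3 × √(13.5000×0.95500) = 13.5000 + 3 × 3.5906 = 24.2718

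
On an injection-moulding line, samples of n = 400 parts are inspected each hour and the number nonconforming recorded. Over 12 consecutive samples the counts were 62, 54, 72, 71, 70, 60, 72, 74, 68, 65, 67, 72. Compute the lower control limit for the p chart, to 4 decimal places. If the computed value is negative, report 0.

p̄ = Σdᵢ / (k·n) = 807 / (12 × 400) = 0.16812
LCL = p̄ − 3·√(p̄(1−p̄)/n) = 0.16812 − 3 × 0.01870 = 0.11203

0.1120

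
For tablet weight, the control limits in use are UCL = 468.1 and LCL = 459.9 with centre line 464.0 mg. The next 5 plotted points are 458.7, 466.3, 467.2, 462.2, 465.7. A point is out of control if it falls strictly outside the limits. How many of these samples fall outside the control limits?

Compare each point to [459.9, 468.1]: sample 1 = 458.7 < LCL.

1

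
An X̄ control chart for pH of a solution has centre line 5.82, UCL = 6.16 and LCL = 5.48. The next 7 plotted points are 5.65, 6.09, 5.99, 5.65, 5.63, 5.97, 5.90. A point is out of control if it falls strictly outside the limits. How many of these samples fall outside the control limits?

All 7 points lie within [5.48, 6.16].

0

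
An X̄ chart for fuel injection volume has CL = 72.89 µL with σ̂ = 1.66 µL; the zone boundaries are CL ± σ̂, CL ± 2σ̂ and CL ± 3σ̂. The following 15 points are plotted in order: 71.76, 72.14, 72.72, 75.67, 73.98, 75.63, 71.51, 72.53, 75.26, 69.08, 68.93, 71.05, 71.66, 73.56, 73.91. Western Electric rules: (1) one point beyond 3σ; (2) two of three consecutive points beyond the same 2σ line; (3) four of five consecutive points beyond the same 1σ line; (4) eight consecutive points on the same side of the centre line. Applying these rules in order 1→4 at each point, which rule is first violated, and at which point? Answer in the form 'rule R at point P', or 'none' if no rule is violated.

rule 2 at point 11

Zone of each point (C = within 1σ̂, B = 1σ̂–2σ̂, A = 2σ̂–3σ̂, * = beyond 3σ̂; sign = side of CL): 1:-C, 2:-C, 3:-C, 4:+B, 5:+C, 6:+B, 7:-C, 8:-C, 9:+B, 10:-A, 11:-A, 12:-B, 13:-C, 14:+C, 15:+C
Rule 2 (two of three consecutive points beyond the same 2σ limit) is satisfied at point 11.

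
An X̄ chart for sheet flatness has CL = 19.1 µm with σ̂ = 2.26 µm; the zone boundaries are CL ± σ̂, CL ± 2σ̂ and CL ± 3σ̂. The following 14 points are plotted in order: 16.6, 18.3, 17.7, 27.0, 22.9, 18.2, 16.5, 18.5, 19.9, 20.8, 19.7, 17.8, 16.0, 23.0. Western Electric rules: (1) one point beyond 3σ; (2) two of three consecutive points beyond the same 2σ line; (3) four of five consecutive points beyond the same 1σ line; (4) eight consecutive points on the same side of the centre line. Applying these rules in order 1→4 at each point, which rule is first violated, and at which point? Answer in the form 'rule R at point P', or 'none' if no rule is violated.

rule 1 at point 4

Zone of each point (C = within 1σ̂, B = 1σ̂–2σ̂, A = 2σ̂–3σ̂, * = beyond 3σ̂; sign = side of CL): 1:-B, 2:-C, 3:-C, 4:+*, 5:+B, 6:-C, 7:-B, 8:-C, 9:+C, 10:+C, 11:+C, 12:-C, 13:-B, 14:+B
Rule 1 (one point beyond the 3σ limits) is satisfied at point 4.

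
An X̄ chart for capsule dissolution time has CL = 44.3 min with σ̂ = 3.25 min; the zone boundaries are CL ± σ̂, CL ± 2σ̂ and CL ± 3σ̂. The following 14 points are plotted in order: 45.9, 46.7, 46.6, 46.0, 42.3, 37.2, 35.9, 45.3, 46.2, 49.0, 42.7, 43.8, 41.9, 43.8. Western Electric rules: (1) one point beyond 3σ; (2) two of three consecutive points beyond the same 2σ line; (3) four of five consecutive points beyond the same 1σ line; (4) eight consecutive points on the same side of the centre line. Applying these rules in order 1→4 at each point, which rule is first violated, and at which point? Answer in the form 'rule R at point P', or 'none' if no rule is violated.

Zone of each point (C = within 1σ̂, B = 1σ̂–2σ̂, A = 2σ̂–3σ̂, * = beyond 3σ̂; sign = side of CL): 1:+C, 2:+C, 3:+C, 4:+C, 5:-C, 6:-A, 7:-A, 8:+C, 9:+C, 10:+B, 11:-C, 12:-C, 13:-C, 14:-C
Rule 2 (two of three consecutive points beyond the same 2σ limit) is satisfied at point 7.

rule 2 at point 7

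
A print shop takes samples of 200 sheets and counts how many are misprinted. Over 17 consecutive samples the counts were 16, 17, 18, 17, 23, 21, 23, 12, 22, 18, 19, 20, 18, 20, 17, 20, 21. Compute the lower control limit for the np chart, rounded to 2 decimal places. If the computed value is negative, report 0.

p̄ = Σdᵢ / (k·n) = 322 / (17 × 200) = 0.09471
LCL = np̄ − 3·√(np̄(1−p̄)) = 18.9412 − 3 × 4.1409 = 6.5184

6.52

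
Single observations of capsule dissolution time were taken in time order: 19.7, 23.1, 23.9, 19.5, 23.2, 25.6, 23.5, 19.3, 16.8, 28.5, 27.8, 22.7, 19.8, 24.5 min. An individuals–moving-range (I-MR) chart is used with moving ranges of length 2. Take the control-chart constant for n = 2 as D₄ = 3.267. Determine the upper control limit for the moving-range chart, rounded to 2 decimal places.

12.21

Moving ranges: 3.4, 0.8, 4.4, 3.7, 2.4, 2.1, 4.2, 2.5, 11.7, 0.7, 5.1, 2.9, 4.7; M̄R̄ = 48.6000 / 13 = 3.7385
UCL_MR = D₄·M̄R̄ = 3.267 × 3.7385 = 12.2136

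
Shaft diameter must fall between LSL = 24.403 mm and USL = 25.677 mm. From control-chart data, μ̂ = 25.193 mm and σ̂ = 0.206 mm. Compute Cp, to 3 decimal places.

1.031

Cp = (USL − LSL) / (6σ̂) = (25.677 − 24.403) / (6 × 0.206) = 1.2740 / 1.2360 = 1.0307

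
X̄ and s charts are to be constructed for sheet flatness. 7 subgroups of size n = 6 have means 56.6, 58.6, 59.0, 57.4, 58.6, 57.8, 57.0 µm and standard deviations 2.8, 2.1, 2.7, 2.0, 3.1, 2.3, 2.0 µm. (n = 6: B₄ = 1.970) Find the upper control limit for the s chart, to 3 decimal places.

s̄ = (2.8 + 2.1 + 2.7 + 2.0 + 3.1 + 2.3 + 2.0) / 7 = 2.4286
UCL_s = B₄·s̄ = 1.970 × 2.4286 = 4.7843

4.784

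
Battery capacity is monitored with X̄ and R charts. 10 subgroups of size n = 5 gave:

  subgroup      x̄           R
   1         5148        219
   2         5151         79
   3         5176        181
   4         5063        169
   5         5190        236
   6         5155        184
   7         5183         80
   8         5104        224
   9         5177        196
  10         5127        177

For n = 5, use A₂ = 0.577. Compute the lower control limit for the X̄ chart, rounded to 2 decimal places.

5046.71

X̄̄ = (5148 + 5151 + 5176 + 5063 + 5190 + 5155 + 5183 + 5104 + 5177 + 5127) / 10 = 51474.0000 / 10 = 5147.4000
R̄ = (219 + 79 + 181 + 169 + 236 + 184 + 80 + 224 + 196 + 177) / 10 = 1745.0000 / 10 = 174.5000
LCL = X̄̄ − A₂·R̄ = 5147.4000 − 0.577 × 174.5000 = 5046.7135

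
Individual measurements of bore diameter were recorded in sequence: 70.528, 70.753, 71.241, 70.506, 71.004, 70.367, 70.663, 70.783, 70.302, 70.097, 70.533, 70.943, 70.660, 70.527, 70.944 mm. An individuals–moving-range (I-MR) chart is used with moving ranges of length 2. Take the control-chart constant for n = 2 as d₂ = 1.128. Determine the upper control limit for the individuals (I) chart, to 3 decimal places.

X̄ = (70.528 + 70.753 + 71.241 + 70.506 + 71.004 + 70.367 + 70.663 + 70.783 + 70.302 + 70.097 + 70.533 + 70.943 + 70.660 + 70.527 + 70.944) / 15 = 70.6567
Moving ranges: 0.225, 0.488, 0.735, 0.498, 0.637, 0.296, 0.120, 0.481, 0.205, 0.436, 0.410, 0.283, 0.133, 0.417; M̄R̄ = 5.3640 / 14 = 0.3831
UCL = X̄ + 3·M̄R̄/d₂ = 70.6567 + 3 × 0.3831 / 1.128 = 71.6757

71.676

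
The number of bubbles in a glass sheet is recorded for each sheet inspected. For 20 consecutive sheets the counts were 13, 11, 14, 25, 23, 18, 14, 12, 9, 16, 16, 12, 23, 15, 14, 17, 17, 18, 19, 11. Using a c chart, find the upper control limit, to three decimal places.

27.794

c̄ = (13 + 11 + 14 + 25 + 23 + 18 + 14 + 12 + 9 + 16 + 16 + 12 + 23 + 15 + 14 + 17 + 17 + 18 + 19 + 11) / 20 = 317 / 20 = 15.8500
UCL = c̄ + 3√c̄ = 15.8500 + 3 × √15.8500 = 15.8500 + 3 × 3.9812 = 27.7936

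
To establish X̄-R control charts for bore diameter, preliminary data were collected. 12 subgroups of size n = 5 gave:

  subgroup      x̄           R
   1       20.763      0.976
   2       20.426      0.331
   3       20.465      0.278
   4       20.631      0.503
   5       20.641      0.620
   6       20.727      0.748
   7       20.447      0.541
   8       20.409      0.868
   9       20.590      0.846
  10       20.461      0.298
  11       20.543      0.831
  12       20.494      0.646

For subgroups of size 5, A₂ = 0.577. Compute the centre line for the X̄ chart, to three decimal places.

X̄̄ = (20.763 + 20.426 + 20.465 + 20.631 + 20.641 + 20.727 + 20.447 + 20.409 + 20.590 + 20.461 + 20.543 + 20.494) / 12 = 246.5970 / 12 = 20.5497
CL = X̄̄ = 20.5497

20.550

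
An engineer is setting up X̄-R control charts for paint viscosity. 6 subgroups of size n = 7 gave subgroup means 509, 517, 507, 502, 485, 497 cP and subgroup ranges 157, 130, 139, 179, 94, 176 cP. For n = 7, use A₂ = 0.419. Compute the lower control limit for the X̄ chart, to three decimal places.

441.729

X̄̄ = (509 + 517 + 507 + 502 + 485 + 497) / 6 = 3017.0000 / 6 = 502.8333
R̄ = (157 + 130 + 139 + 179 + 94 + 176) / 6 = 875.0000 / 6 = 145.8333
LCL = X̄̄ − A₂·R̄ = 502.8333 − 0.419 × 145.8333 = 441.7292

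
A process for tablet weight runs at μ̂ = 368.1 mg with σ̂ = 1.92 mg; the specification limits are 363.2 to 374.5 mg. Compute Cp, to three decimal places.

0.981

Cp = (USL − LSL) / (6σ̂) = (374.5 − 363.2) / (6 × 1.92) = 11.3000 / 11.5200 = 0.9809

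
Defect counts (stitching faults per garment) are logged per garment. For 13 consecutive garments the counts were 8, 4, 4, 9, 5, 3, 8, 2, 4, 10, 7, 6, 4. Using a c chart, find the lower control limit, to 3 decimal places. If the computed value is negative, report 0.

c̄ = (8 + 4 + 4 + 9 + 5 + 3 + 8 + 2 + 4 + 10 + 7 + 6 + 4) / 13 = 74 / 13 = 5.6923
LCL = c̄ − 3√c̄ = 5.6923 − 3 × 2.3859 = -1.4653 → 0 (cannot be negative)

0.000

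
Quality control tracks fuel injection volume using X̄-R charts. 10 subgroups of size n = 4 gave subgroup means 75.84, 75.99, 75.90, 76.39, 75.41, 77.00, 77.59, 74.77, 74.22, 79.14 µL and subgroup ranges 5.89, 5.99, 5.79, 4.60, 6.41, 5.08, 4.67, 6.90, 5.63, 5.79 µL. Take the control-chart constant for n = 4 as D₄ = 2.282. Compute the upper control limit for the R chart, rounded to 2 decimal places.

R̄ = (5.89 + 5.99 + 5.79 + 4.60 + 6.41 + 5.08 + 4.67 + 6.90 + 5.63 + 5.79) / 10 = 56.7500 / 10 = 5.6750
UCL_R = D₄·R̄ = 2.282 × 5.6750 = 12.9504

12.95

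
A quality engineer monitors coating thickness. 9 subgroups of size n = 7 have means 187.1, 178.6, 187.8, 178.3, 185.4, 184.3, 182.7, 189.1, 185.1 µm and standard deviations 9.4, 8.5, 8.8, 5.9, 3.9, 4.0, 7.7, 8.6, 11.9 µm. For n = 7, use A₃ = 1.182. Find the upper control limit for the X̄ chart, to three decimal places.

193.289

X̄̄ = (187.1 + 178.6 + 187.8 + 178.3 + 185.4 + 184.3 + 182.7 + 189.1 + 185.1) / 9 = 184.2667
s̄ = (9.4 + 8.5 + 8.8 + 5.9 + 3.9 + 4.0 + 7.7 + 8.6 + 11.9) / 9 = 7.6333
UCL = X̄̄ + A₃·s̄ = 184.2667 + 1.182 × 7.6333 = 193.2893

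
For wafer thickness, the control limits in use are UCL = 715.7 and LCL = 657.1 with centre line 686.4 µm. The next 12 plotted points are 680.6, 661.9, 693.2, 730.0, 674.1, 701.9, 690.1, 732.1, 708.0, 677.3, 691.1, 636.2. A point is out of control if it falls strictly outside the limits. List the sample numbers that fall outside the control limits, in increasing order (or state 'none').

4, 8, 12

Compare each point to [657.1, 715.7]: sample 4 = 730.0 > UCL; sample 8 = 732.1 > UCL; sample 12 = 636.2 < LCL.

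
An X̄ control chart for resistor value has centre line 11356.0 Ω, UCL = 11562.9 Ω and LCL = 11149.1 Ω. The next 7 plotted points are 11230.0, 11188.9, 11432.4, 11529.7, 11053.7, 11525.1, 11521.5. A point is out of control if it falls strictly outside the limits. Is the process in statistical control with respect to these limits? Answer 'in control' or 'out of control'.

Compare each point to [11149.1, 11562.9]: sample 5 = 11053.7 < LCL.

out of control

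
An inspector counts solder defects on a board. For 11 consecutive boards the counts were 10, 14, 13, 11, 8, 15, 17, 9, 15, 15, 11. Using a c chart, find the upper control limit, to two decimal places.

c̄ = (10 + 14 + 13 + 11 + 8 + 15 + 17 + 9 + 15 + 15 + 11) / 11 = 138 / 11 = 12.5455
UCL = c̄ + 3√c̄ = 12.5455 + 3 × √12.5455 = 12.5455 + 3 × 3.5420 = 23.1713

23.17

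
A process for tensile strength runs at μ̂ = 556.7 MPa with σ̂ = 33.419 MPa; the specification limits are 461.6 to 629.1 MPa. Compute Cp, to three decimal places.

0.835

Cp = (USL − LSL) / (6σ̂) = (629.1 − 461.6) / (6 × 33.419) = 167.5000 / 200.5140 = 0.8354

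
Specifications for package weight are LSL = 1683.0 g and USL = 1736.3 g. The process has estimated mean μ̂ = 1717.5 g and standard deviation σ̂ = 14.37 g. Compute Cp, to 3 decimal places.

0.618

Cp = (USL − LSL) / (6σ̂) = (1736.3 − 1683.0) / (6 × 14.37) = 53.3000 / 86.2200 = 0.6182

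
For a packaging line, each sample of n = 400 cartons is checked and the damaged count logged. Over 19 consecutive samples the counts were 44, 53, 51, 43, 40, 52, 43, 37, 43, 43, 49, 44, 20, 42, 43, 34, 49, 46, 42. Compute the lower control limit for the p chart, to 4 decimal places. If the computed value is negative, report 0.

p̄ = Σdᵢ / (k·n) = 818 / (19 × 400) = 0.10763
LCL = p̄ − 3·√(p̄(1−p̄)/n) = 0.10763 − 3 × 0.01550 = 0.06114

0.0611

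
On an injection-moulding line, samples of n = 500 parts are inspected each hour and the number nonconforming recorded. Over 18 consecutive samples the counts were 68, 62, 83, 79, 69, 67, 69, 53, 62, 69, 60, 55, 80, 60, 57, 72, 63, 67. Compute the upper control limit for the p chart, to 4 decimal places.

p̄ = Σdᵢ / (k·n) = 1195 / (18 × 500) = 0.13278
UCL = p̄ + 3·√(p̄(1−p̄)/n) = 0.13278 + 3 × √(0.13278×0.86722/500) = 0.13278 + 3 × 0.01518 = 0.17830

0.1783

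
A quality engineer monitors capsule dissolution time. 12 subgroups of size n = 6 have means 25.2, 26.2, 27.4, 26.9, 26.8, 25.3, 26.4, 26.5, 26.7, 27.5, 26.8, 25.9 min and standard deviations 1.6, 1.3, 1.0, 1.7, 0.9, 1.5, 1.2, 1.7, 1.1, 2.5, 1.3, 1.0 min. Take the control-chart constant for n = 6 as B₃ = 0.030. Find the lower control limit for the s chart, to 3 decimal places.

0.042

s̄ = (1.6 + 1.3 + 1.0 + 1.7 + 0.9 + 1.5 + 1.2 + 1.7 + 1.1 + 2.5 + 1.3 + 1.0) / 12 = 1.4000
LCL_s = B₃·s̄ = 0.030 × 1.4000 = 0.0420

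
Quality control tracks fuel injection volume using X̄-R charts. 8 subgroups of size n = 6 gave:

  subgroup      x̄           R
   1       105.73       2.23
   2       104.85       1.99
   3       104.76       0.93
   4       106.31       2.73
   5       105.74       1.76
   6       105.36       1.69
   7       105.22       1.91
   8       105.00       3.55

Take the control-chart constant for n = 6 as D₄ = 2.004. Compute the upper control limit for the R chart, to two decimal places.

4.21

R̄ = (2.23 + 1.99 + 0.93 + 2.73 + 1.76 + 1.69 + 1.91 + 3.55) / 8 = 16.7900 / 8 = 2.0987
UCL_R = D₄·R̄ = 2.004 × 2.0987 = 4.2059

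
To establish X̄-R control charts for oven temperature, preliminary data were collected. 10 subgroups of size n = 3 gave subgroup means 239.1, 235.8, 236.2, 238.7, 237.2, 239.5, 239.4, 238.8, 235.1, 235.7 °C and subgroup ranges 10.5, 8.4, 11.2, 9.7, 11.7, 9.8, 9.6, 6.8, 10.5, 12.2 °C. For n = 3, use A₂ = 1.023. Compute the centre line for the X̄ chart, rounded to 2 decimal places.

X̄̄ = (239.1 + 235.8 + 236.2 + 238.7 + 237.2 + 239.5 + 239.4 + 238.8 + 235.1 + 235.7) / 10 = 2375.5000 / 10 = 237.5500
CL = X̄̄ = 237.5500

237.55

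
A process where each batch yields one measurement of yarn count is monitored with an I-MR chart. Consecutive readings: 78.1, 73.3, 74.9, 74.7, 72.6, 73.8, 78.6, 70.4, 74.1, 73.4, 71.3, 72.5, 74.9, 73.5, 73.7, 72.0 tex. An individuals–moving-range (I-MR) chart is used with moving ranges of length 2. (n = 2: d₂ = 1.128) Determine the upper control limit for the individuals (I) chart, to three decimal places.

X̄ = (78.1 + 73.3 + 74.9 + 74.7 + 72.6 + 73.8 + 78.6 + 70.4 + 74.1 + 73.4 + 71.3 + 72.5 + 74.9 + 73.5 + 73.7 + 72.0) / 16 = 73.8625
Moving ranges: 4.8, 1.6, 0.2, 2.1, 1.2, 4.8, 8.2, 3.7, 0.7, 2.1, 1.2, 2.4, 1.4, 0.2, 1.7; M̄R̄ = 36.3000 / 15 = 2.4200
UCL = X̄ + 3·M̄R̄/d₂ = 73.8625 + 3 × 2.4200 / 1.128 = 80.2987

80.299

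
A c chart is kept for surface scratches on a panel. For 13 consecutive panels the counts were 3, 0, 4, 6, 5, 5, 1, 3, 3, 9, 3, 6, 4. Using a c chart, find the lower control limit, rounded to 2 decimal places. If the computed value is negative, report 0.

0.00

c̄ = (3 + 0 + 4 + 6 + 5 + 5 + 1 + 3 + 3 + 9 + 3 + 6 + 4) / 13 = 52 / 13 = 4.0000
LCL = c̄ − 3√c̄ = 4.0000 − 3 × 2.0000 = -2.0000 → 0 (cannot be negative)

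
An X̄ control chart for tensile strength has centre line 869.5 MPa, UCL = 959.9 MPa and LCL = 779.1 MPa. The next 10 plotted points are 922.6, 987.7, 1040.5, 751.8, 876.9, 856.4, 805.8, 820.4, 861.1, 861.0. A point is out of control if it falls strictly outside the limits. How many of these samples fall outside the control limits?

Compare each point to [779.1, 959.9]: sample 2 = 987.7 > UCL; sample 3 = 1040.5 > UCL; sample 4 = 751.8 < LCL.

3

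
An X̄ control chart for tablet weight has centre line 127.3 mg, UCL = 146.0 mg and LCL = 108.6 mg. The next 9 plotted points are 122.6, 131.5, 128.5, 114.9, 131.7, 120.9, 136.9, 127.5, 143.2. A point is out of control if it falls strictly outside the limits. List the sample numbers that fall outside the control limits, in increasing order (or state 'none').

none

All 9 points lie within [108.6, 146.0].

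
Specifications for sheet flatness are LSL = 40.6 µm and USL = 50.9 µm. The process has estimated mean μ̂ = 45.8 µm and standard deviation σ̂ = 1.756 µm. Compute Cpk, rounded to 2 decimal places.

Cpu = (USL − μ̂) / (3σ̂) = (50.9 − 45.8) / (3 × 1.756) = 0.9681; Cpl = (μ̂ − LSL) / (3σ̂) = (45.8 − 40.6) / (3 × 1.756) = 0.9871; Cpk = min(Cpu, Cpl) = 0.9681

0.97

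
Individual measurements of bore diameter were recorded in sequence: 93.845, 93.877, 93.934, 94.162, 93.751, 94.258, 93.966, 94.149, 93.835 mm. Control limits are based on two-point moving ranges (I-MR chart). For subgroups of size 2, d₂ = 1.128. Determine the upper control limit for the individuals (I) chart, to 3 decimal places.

X̄ = (93.845 + 93.877 + 93.934 + 94.162 + 93.751 + 94.258 + 93.966 + 94.149 + 93.835) / 9 = 93.9752
Moving ranges: 0.032, 0.057, 0.228, 0.411, 0.507, 0.292, 0.183, 0.314; M̄R̄ = 2.0240 / 8 = 0.2530
UCL = X̄ + 3·M̄R̄/d₂ = 93.9752 + 3 × 0.2530 / 1.128 = 94.6481

94.648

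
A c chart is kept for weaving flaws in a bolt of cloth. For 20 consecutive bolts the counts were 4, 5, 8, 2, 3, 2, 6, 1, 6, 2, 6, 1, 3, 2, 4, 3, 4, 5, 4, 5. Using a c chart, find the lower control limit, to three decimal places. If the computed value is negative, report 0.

c̄ = (4 + 5 + 8 + 2 + 3 + 2 + 6 + 1 + 6 + 2 + 6 + 1 + 3 + 2 + 4 + 3 + 4 + 5 + 4 + 5) / 20 = 76 / 20 = 3.8000
LCL = c̄ − 3√c̄ = 3.8000 − 3 × 1.9494 = -2.0481 → 0 (cannot be negative)

0.000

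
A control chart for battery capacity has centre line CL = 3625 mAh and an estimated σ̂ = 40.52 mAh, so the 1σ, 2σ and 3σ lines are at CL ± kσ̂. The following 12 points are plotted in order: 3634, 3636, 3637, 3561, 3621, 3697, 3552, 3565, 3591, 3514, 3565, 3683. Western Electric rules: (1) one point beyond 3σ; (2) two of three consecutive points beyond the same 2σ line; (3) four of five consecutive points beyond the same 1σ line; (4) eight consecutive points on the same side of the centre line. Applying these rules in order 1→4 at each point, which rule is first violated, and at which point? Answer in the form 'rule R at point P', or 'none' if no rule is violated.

Zone of each point (C = within 1σ̂, B = 1σ̂–2σ̂, A = 2σ̂–3σ̂, * = beyond 3σ̂; sign = side of CL): 1:+C, 2:+C, 3:+C, 4:-B, 5:-C, 6:+B, 7:-B, 8:-B, 9:-C, 10:-A, 11:-B, 12:+B
Rule 3 (four of five consecutive points beyond the same 1σ limit) is satisfied at point 11.

rule 3 at point 11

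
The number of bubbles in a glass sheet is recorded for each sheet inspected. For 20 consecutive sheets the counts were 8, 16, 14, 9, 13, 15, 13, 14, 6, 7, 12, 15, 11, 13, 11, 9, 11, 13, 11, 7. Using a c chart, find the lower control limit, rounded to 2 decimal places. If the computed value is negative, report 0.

1.27

c̄ = (8 + 16 + 14 + 9 + 13 + 15 + 13 + 14 + 6 + 7 + 12 + 15 + 11 + 13 + 11 + 9 + 11 + 13 + 11 + 7) / 20 = 228 / 20 = 11.4000
LCL = c̄ − 3√c̄ = 11.4000 − 3 × 3.3764 = 1.2708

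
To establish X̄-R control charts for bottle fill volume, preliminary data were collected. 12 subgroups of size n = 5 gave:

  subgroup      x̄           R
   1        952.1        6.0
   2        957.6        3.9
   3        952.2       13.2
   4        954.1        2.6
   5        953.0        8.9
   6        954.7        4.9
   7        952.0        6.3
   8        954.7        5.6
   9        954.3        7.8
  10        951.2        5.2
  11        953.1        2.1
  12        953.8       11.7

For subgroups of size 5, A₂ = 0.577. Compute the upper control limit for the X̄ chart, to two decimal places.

957.33

X̄̄ = (952.1 + 957.6 + 952.2 + 954.1 + 953.0 + 954.7 + 952.0 + 954.7 + 954.3 + 951.2 + 953.1 + 953.8) / 12 = 11442.8000 / 12 = 953.5667
R̄ = (6.0 + 3.9 + 13.2 + 2.6 + 8.9 + 4.9 + 6.3 + 5.6 + 7.8 + 5.2 + 2.1 + 11.7) / 12 = 78.2000 / 12 = 6.5167
UCL = X̄̄ + A₂·R̄ = 953.5667 + 0.577 × 6.5167 = 957.3268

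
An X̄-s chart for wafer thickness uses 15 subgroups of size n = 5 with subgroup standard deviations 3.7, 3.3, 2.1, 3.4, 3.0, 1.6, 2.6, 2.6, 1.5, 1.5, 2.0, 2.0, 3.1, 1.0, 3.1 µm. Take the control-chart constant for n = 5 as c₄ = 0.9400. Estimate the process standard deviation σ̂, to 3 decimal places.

2.589

s̄ = (3.7 + 3.3 + 2.1 + 3.4 + 3.0 + 1.6 + 2.6 + 2.6 + 1.5 + 1.5 + 2.0 + 2.0 + 3.1 + 1.0 + 3.1) / 15 = 2.4333
σ̂ = s̄ / c₄ = 2.4333 / 0.9400 = 2.5887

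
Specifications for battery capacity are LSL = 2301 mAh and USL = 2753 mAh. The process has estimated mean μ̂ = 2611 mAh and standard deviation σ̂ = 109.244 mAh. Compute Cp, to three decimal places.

0.690

Cp = (USL − LSL) / (6σ̂) = (2753 − 2301) / (6 × 109.244) = 452.0000 / 655.4640 = 0.6896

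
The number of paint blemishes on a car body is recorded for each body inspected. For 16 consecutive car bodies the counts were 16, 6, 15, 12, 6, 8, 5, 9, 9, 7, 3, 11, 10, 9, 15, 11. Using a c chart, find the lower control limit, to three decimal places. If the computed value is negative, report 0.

c̄ = (16 + 6 + 15 + 12 + 6 + 8 + 5 + 9 + 9 + 7 + 3 + 11 + 10 + 9 + 15 + 11) / 16 = 152 / 16 = 9.5000
LCL = c̄ − 3√c̄ = 9.5000 − 3 × 3.0822 = 0.2534

0.253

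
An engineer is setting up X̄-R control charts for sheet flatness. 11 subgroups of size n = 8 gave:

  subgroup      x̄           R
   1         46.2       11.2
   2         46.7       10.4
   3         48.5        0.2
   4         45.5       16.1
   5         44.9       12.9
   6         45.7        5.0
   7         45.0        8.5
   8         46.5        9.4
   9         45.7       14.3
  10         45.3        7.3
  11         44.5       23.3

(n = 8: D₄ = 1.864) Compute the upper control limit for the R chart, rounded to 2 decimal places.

20.10

R̄ = (11.2 + 10.4 + 0.2 + 16.1 + 12.9 + 5.0 + 8.5 + 9.4 + 14.3 + 7.3 + 23.3) / 11 = 118.6000 / 11 = 10.7818
UCL_R = D₄·R̄ = 1.864 × 10.7818 = 20.0973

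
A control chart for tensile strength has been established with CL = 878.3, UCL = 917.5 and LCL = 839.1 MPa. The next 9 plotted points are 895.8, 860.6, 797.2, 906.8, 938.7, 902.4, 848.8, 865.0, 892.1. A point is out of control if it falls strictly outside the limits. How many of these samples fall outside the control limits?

Compare each point to [839.1, 917.5]: sample 3 = 797.2 < LCL; sample 5 = 938.7 > UCL.

2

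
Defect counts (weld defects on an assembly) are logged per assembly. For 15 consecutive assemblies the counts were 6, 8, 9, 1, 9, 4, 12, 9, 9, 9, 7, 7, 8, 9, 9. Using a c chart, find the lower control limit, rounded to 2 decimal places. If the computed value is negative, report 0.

0.00

c̄ = (6 + 8 + 9 + 1 + 9 + 4 + 12 + 9 + 9 + 9 + 7 + 7 + 8 + 9 + 9) / 15 = 116 / 15 = 7.7333
LCL = c̄ − 3√c̄ = 7.7333 − 3 × 2.7809 = -0.6093 → 0 (cannot be negative)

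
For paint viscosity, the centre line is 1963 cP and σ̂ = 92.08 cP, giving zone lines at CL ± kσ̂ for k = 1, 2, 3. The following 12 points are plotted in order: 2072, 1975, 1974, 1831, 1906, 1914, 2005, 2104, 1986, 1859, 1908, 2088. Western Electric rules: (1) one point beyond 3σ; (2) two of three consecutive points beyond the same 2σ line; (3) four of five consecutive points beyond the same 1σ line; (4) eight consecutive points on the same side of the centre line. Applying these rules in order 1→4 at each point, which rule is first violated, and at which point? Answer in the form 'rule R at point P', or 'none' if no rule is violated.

none

Zone of each point (C = within 1σ̂, B = 1σ̂–2σ̂, A = 2σ̂–3σ̂, * = beyond 3σ̂; sign = side of CL): 1:+B, 2:+C, 3:+C, 4:-B, 5:-C, 6:-C, 7:+C, 8:+B, 9:+C, 10:-B, 11:-C, 12:+B
No rule fires across all 12 points.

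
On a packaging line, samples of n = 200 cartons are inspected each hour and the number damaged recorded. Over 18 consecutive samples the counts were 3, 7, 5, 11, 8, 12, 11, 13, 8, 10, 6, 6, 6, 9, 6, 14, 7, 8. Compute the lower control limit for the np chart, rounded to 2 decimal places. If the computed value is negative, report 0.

p̄ = Σdᵢ / (k·n) = 150 / (18 × 200) = 0.04167
LCL = np̄ − 3·√(np̄(1−p̄)) = 8.3333 − 3 × 2.8260 = -0.1446 → 0 (negative, so LCL = 0)

0.00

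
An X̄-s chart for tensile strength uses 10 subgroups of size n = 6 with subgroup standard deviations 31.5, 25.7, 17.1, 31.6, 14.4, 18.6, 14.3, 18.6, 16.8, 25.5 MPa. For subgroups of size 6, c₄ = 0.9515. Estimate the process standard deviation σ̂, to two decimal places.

s̄ = (31.5 + 25.7 + 17.1 + 31.6 + 14.4 + 18.6 + 14.3 + 18.6 + 16.8 + 25.5) / 10 = 21.4100
σ̂ = s̄ / c₄ = 21.4100 / 0.9515 = 22.5013

22.50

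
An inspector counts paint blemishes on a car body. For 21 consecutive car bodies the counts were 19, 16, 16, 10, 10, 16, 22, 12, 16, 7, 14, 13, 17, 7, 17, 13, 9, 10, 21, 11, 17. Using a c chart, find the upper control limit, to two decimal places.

c̄ = (19 + 16 + 16 + 10 + 10 + 16 + 22 + 12 + 16 + 7 + 14 + 13 + 17 + 7 + 17 + 13 + 9 + 10 + 21 + 11 + 17) / 21 = 293 / 21 = 13.9524
UCL = c̄ + 3√c̄ = 13.9524 + 3 × √13.9524 = 13.9524 + 3 × 3.7353 = 25.1582

25.16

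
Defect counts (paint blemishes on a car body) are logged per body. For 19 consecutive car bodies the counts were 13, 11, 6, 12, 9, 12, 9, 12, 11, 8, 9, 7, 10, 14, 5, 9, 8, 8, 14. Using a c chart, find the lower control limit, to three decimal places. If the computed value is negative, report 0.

0.430

c̄ = (13 + 11 + 6 + 12 + 9 + 12 + 9 + 12 + 11 + 8 + 9 + 7 + 10 + 14 + 5 + 9 + 8 + 8 + 14) / 19 = 187 / 19 = 9.8421
LCL = c̄ − 3√c̄ = 9.8421 − 3 × 3.1372 = 0.4305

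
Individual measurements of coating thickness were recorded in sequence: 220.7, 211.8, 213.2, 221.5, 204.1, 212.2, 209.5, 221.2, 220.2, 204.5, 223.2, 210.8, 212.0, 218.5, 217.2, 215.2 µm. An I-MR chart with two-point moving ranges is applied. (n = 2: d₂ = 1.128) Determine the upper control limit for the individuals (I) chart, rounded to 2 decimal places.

235.54

X̄ = (220.7 + 211.8 + 213.2 + 221.5 + 204.1 + 212.2 + 209.5 + 221.2 + 220.2 + 204.5 + 223.2 + 210.8 + 212.0 + 218.5 + 217.2 + 215.2) / 16 = 214.7375
Moving ranges: 8.9, 1.4, 8.3, 17.4, 8.1, 2.7, 11.7, 1.0, 15.7, 18.7, 12.4, 1.2, 6.5, 1.3, 2.0; M̄R̄ = 117.3000 / 15 = 7.8200
UCL = X̄ + 3·M̄R̄/d₂ = 214.7375 + 3 × 7.8200 / 1.128 = 235.5354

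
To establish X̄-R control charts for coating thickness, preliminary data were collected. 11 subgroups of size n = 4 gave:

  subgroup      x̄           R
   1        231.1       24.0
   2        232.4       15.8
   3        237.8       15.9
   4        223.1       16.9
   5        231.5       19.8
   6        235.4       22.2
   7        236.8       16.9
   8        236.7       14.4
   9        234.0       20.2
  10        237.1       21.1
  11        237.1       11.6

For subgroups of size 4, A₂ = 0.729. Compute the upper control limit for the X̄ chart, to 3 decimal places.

X̄̄ = (231.1 + 232.4 + 237.8 + 223.1 + 231.5 + 235.4 + 236.8 + 236.7 + 234.0 + 237.1 + 237.1) / 11 = 2573.0000 / 11 = 233.9091
R̄ = (24.0 + 15.8 + 15.9 + 16.9 + 19.8 + 22.2 + 16.9 + 14.4 + 20.2 + 21.1 + 11.6) / 11 = 198.8000 / 11 = 18.0727
UCL = X̄̄ + A₂·R̄ = 233.9091 + 0.729 × 18.0727 = 247.0841

247.084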